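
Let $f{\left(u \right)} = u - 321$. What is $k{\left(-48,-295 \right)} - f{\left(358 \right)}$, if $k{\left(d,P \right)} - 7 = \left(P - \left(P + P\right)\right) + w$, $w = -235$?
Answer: $30$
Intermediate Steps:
$k{\left(d,P \right)} = -228 - P$ ($k{\left(d,P \right)} = 7 + \left(\left(P - \left(P + P\right)\right) - 235\right) = 7 + \left(\left(P - 2 P\right) - 235\right) = 7 - \left(235 + P\right) = -228 - P$)
$f{\left(u \right)} = -321 + u$
$k{\left(-48,-295 \right)} - f{\left(358 \right)} = \left(-228 - -295\right) - \left(-321 + 358\right) = \left(-228 + 295\right) - 37 = 67 - 37 = 30$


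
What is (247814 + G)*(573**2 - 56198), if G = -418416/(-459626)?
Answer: 15498156525806690/229813 ≈ 6.7438e+10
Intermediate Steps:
G = 209208/229813 (G = -418416*(-1/459626) = 209208/229813 ≈ 0.91034)
(247814 + G)*(573**2 - 56198) = (247814 + 209208/229813)*(573**2 - 56198) = 56951087990*(328329 - 56198)/229813 = (56951087990/229813)*272131 = 15498156525806690/229813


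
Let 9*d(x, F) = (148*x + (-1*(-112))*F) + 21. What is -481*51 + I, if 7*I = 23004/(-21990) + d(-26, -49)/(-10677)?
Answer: -319977631968/13043735 ≈ -24531.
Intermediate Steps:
d(x, F) = 7/3 + 112*F/9 + 148*x/9 (d(x, F) = ((148*x + (-1*(-112))*F) + 21)/9 = ((148*x + 112*F) + 21)/9 = ((112*F + 148*x) + 21)/9 = (21 + 112*F + 148*x)/9 = 7/3 + 112*F/9 + 148*x/9)
I = -1768683/13043735 (I = (23004/(-21990) + (7/3 + (112/9)*(-49) + (148/9)*(-26))/(-10677))/7 = (23004*(-1/21990) + (7/3 - 5488/9 - 3848/9)*(-1/10677))/7 = (-3834/3665 - 1035*(-1/10677))/7 = (-3834/3665 + 345/3559)/7 = (1/7)*(-12380781/13043735) = -1768683/13043735 ≈ -0.13560)
-481*51 + I = -481*51 - 1768683/13043735 = -24531 - 1768683/13043735 = -319977631968/13043735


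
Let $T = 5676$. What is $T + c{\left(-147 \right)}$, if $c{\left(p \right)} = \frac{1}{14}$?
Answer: $\frac{79465}{14} \approx 5676.1$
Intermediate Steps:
$c{\left(p \right)} = \frac{1}{14}$
$T + c{\left(-147 \right)} = 5676 + \frac{1}{14} = \frac{79465}{14}$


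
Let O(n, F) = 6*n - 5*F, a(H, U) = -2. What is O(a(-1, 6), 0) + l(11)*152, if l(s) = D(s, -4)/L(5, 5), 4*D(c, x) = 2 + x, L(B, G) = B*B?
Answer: -376/25 ≈ -15.040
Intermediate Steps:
L(B, G) = B²
D(c, x) = ½ + x/4 (D(c, x) = (2 + x)/4 = ½ + x/4)
l(s) = -1/50 (l(s) = (½ + (¼)*(-4))/(5²) = (½ - 1)/25 = -½*1/25 = -1/50)
O(n, F) = -5*F + 6*n
O(a(-1, 6), 0) + l(11)*152 = (-5*0 + 6*(-2)) - 1/50*152 = (0 - 12) - 76/25 = -12 - 76/25 = -376/25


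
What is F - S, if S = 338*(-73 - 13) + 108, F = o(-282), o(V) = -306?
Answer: 28654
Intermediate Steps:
F = -306
S = -28960 (S = 338*(-86) + 108 = -29068 + 108 = -28960)
F - S = -306 - 1*(-28960) = -306 + 28960 = 28654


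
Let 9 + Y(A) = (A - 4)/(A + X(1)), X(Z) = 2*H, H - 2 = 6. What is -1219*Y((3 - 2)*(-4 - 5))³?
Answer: 535111744/343 ≈ 1.5601e+6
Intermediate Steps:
H = 8 (H = 2 + 6 = 8)
X(Z) = 16 (X(Z) = 2*8 = 16)
Y(A) = -9 + (-4 + A)/(16 + A) (Y(A) = -9 + (A - 4)/(A + 16) = -9 + (-4 + A)/(16 + A))
-1219*Y((3 - 2)*(-4 - 5))³ = -1219*64*(-37 - 2*(3 - 2)*(-4 - 5))³/(16 + (3 - 2)*(-4 - 5))³ = -1219*64*(-37 - 2*(-9))³/(16 + 1*(-9))³ = -1219*64*(-37 - 2*(-9))³/(16 - 9)³ = -1219*64*(-37 + 18)³/343 = -1219*(4*(⅐)*(-19))³ = -1219*(-76/7)³ = -1219*(-438976/343) = 535111744/343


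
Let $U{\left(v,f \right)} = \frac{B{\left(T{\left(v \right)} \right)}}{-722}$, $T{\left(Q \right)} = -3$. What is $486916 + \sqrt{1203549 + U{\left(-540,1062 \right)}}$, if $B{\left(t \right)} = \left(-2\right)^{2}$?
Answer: $486916 + \frac{7 \sqrt{8866963}}{19} \approx 4.8801 \cdot 10^{5}$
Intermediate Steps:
$B{\left(t \right)} = 4$
$U{\left(v,f \right)} = - \frac{2}{361}$ ($U{\left(v,f \right)} = \frac{4}{-722} = 4 \left(- \frac{1}{722}\right) = - \frac{2}{361}$)
$486916 + \sqrt{1203549 + U{\left(-540,1062 \right)}} = 486916 + \sqrt{1203549 - \frac{2}{361}} = 486916 + \sqrt{\frac{434481187}{361}} = 486916 + \frac{7 \sqrt{8866963}}{19}$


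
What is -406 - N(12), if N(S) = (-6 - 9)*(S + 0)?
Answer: -226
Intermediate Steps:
N(S) = -15*S
-406 - N(12) = -406 - (-15)*12 = -406 - 1*(-180) = -406 + 180 = -226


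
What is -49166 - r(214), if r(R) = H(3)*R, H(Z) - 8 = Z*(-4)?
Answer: -48310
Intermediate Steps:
H(Z) = 8 - 4*Z (H(Z) = 8 + Z*(-4) = 8 - 4*Z)
r(R) = -4*R (r(R) = (8 - 4*3)*R = (8 - 12)*R = -4*R)
-49166 - r(214) = -49166 - (-4)*214 = -49166 - 1*(-856) = -49166 + 856 = -48310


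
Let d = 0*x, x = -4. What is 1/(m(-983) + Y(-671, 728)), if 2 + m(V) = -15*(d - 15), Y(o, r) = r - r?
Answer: 1/223 ≈ 0.0044843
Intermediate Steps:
d = 0 (d = 0*(-4) = 0)
Y(o, r) = 0
m(V) = 223 (m(V) = -2 - 15*(0 - 15) = -2 - 15*(-15) = -2 + 225 = 223)
1/(m(-983) + Y(-671, 728)) = 1/(223 + 0) = 1/223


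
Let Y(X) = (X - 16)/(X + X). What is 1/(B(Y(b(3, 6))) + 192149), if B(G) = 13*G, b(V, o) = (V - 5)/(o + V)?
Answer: 2/385247 ≈ 5.1915e-6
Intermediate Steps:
b(V, o) = (-5 + V)/(V + o)
Y(X) = (-16 + X)/(2*X) (Y(X) = (-16 + X)/((2*X)) = (-16 + X)*(1/(2*X)) = (-16 + X)/(2*X))
1/(B(Y(b(3, 6))) + 192149) = 1/(13*((-16 + (-5 + 3)/(3 + 6))/(2*(((-5 + 3)/(3 + 6))))) + 192149) = 1/(13*((-16 - 2/9)/(2*((-2/9)))) + 192149) = 1/(13*((-16 + (⅑)*(-2))/(2*(((⅑)*(-2))))) + 192149) = 1/(13*((-16 - 2/9)/(2*(-2/9))) + 192149) = 1/(13*((½)*(-9/2)*(-146/9)) + 192149) = 1/(13*(73/2) + 192149) = 1/(949/2 + 192149) = 1/(385247/2) = 2/385247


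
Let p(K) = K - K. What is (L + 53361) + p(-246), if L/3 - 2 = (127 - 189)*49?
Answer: 44253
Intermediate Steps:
p(K) = 0
L = -9108 (L = 6 + 3*((127 - 189)*49) = 6 + 3*(-62*49) = 6 + 3*(-3038) = 6 - 9114 = -9108)
(L + 53361) + p(-246) = (-9108 + 53361) + 0 = 44253 + 0 = 44253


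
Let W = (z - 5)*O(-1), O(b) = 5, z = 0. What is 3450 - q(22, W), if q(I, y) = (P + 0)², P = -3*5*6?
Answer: -4650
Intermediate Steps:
P = -90 (P = -15*6 = -90)
W = -25 (W = (0 - 5)*5 = -5*5 = -25)
q(I, y) = 8100 (q(I, y) = (-90 + 0)² = (-90)² = 8100)
3450 - q(22, W) = 3450 - 1*8100 = 3450 - 8100 = -4650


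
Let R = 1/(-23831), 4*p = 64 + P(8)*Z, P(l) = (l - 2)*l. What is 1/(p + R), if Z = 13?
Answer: 23831/4098931 ≈ 0.0058140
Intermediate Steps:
P(l) = l*(-2 + l) (P(l) = (-2 + l)*l = l*(-2 + l))
p = 172 (p = (64 + (8*(-2 + 8))*13)/4 = (64 + (8*6)*13)/4 = (64 + 48*13)/4 = (64 + 624)/4 = (1/4)*688 = 172)
R = -1/23831 ≈ -4.1962e-5
1/(p + R) = 1/(172 - 1/23831) = 1/(4098931/23831) = 23831/4098931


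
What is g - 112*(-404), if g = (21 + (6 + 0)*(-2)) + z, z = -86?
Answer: 45171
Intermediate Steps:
g = -77 (g = (21 + (6 + 0)*(-2)) - 86 = (21 + 6*(-2)) - 86 = (21 - 12) - 86 = 9 - 86 = -77)
g - 112*(-404) = -77 - 112*(-404) = -77 + 45248 = 45171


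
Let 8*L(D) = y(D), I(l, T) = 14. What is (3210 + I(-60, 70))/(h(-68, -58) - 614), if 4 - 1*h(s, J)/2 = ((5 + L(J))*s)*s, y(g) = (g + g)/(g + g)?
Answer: -1612/24001 ≈ -0.067164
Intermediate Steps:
y(g) = 1 (y(g) = (2*g)/((2*g)) = (2*g)*(1/(2*g)) = 1)
L(D) = ⅛ (L(D) = (⅛)*1 = ⅛)
h(s, J) = 8 - 41*s²/4 (h(s, J) = 8 - 2*(5 + ⅛)*s*s = 8 - 2*41*s/8*s = 8 - 41*s²/4)
(3210 + I(-60, 70))/(h(-68, -58) - 614) = (3210 + 14)/((8 - 41/4*(-68)²) - 614) = 3224/((8 - 41/4*4624) - 614) = 3224/((8 - 47396) - 614) = 3224/(-47388 - 614) = 3224/(-48002) = 3224*(-1/48002) = -1612/24001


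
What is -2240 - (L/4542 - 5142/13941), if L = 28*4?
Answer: -7878614206/3517779 ≈ -2239.7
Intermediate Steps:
L = 112
-2240 - (L/4542 - 5142/13941) = -2240 - (112/4542 - 5142/13941) = -2240 - (112*(1/4542) - 5142*1/13941) = -2240 - (56/2271 - 1714/4647) = -2240 - 1*(-1210754/3517779) = -2240 + 1210754/3517779 = -7878614206/3517779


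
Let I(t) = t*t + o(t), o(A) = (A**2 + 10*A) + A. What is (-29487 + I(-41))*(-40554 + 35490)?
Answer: 134580864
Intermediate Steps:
o(A) = A**2 + 11*A
I(t) = t**2 + t*(11 + t) (I(t) = t*t + t*(11 + t) = t**2 + t*(11 + t))
(-29487 + I(-41))*(-40554 + 35490) = (-29487 - 41*(11 + 2*(-41)))*(-40554 + 35490) = (-29487 - 41*(11 - 82))*(-5064) = (-29487 - 41*(-71))*(-5064) = (-29487 + 2911)*(-5064) = -26576*(-5064) = 134580864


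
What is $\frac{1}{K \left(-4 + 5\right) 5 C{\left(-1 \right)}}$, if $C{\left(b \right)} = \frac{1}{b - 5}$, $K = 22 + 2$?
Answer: $- \frac{1}{20} \approx -0.05$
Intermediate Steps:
$K = 24$
$C{\left(b \right)} = \frac{1}{-5 + b}$
$\frac{1}{K \left(-4 + 5\right) 5 C{\left(-1 \right)}} = \frac{1}{24 \left(-4 + 5\right) 5 \frac{1}{-5 - 1}} = \frac{1}{24 \cdot 1 \cdot 5 \frac{1}{-6}} = \frac{1}{24 \cdot 5 \left(- \frac{1}{6}\right)} = \frac{1}{120 \left(- \frac{1}{6}\right)} = \frac{1}{-20} = - \frac{1}{20}$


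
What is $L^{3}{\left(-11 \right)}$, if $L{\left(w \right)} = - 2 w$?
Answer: $10648$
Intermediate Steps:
$L^{3}{\left(-11 \right)} = \left(\left(-2\right) \left(-11\right)\right)^{3} = 22^{3} = 10648$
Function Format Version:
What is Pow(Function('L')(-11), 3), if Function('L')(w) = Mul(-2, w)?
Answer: 10648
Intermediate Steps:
Pow(Function('L')(-11), 3) = Pow(Mul(-2, -11), 3) = Pow(22, 3) = 10648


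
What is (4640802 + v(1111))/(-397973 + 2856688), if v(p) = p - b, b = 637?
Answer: 4641276/2458715 ≈ 1.8877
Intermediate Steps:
v(p) = -637 + p (v(p) = p - 1*637 = p - 637 = -637 + p)
(4640802 + v(1111))/(-397973 + 2856688) = (4640802 + (-637 + 1111))/(-397973 + 2856688) = (4640802 + 474)/2458715 = 4641276*(1/2458715) = 4641276/2458715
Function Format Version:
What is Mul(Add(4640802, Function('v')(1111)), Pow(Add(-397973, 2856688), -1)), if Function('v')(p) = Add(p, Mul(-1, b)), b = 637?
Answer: Rational(4641276, 2458715) ≈ 1.8877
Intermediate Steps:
Function('v')(p) = Add(-637, p) (Function('v')(p) = Add(p, Mul(-1, 637)) = Add(p, -637) = Add(-637, p))
Mul(Add(4640802, Function('v')(1111)), Pow(Add(-397973, 2856688), -1)) = Mul(Add(4640802, Add(-637, 1111)), Pow(Add(-397973, 2856688), -1)) = Mul(Add(4640802, 474), Pow(2458715, -1)) = Mul(4641276, Rational(1, 2458715)) = Rational(4641276, 2458715)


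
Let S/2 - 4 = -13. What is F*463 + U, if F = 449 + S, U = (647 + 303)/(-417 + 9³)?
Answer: 31130743/156 ≈ 1.9956e+5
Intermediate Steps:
S = -18 (S = 8 + 2*(-13) = 8 - 26 = -18)
U = 475/156 (U = 950/(-417 + 729) = 950/312 = 950*(1/312) = 475/156 ≈ 3.0449)
F = 431 (F = 449 - 18 = 431)
F*463 + U = 431*463 + 475/156 = 199553 + 475/156 = 31130743/156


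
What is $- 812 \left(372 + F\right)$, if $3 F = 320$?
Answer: $- \frac{1166032}{3} \approx -3.8868 \cdot 10^{5}$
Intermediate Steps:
$F = \frac{320}{3}$ ($F = \frac{1}{3} \cdot 320 = \frac{320}{3} \approx 106.67$)
$- 812 \left(372 + F\right) = - 812 \left(372 + \frac{320}{3}\right) = \left(-812\right) \frac{1436}{3} = - \frac{1166032}{3}$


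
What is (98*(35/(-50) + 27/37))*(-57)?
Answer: -30723/185 ≈ -166.07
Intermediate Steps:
(98*(35/(-50) + 27/37))*(-57) = (98*(35*(-1/50) + 27*(1/37)))*(-57) = (98*(-7/10 + 27/37))*(-57) = (98*(11/370))*(-57) = (539/185)*(-57) = -30723/185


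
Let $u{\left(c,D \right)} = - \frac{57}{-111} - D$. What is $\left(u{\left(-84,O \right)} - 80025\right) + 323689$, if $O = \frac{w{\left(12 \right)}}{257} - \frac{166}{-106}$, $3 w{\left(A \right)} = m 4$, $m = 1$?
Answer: $\frac{368401555996}{1511931} \approx 2.4366 \cdot 10^{5}$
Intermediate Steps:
$w{\left(A \right)} = \frac{4}{3}$ ($w{\left(A \right)} = \frac{1 \cdot 4}{3} = \frac{1}{3} \cdot 4 = \frac{4}{3}$)
$O = \frac{64205}{40863}$ ($O = \frac{4}{3 \cdot 257} - \frac{166}{-106} = \frac{4}{3} \cdot \frac{1}{257} - - \frac{83}{53} = \frac{4}{771} + \frac{83}{53} = \frac{64205}{40863} \approx 1.5712$)
$u{\left(c,D \right)} = \frac{19}{37} - D$ ($u{\left(c,D \right)} = \left(-57\right) \left(- \frac{1}{111}\right) - D = \frac{19}{37} - D$)
$\left(u{\left(-84,O \right)} - 80025\right) + 323689 = \left(\left(\frac{19}{37} - \frac{64205}{40863}\right) - 80025\right) + 323689 = \left(- \frac{1599188}{1511931} - 80025\right) + 323689 = - \frac{120993877463}{1511931} + 323689 = \frac{368401555996}{1511931}$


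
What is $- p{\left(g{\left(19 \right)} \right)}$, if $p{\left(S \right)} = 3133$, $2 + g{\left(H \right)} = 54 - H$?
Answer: $-3133$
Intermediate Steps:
$g{\left(H \right)} = 52 - H$ ($g{\left(H \right)} = -2 - \left(-54 + H\right) = 52 - H$)
$- p{\left(g{\left(19 \right)} \right)} = \left(-1\right) 3133 = -3133$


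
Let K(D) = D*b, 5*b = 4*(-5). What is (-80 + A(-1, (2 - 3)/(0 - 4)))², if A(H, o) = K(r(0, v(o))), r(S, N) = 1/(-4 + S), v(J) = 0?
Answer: 6241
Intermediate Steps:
b = -4 (b = (4*(-5))/5 = (⅕)*(-20) = -4)
K(D) = -4*D (K(D) = D*(-4) = -4*D)
A(H, o) = 1 (A(H, o) = -4/(-4 + 0) = -4/(-4) = -4*(-¼) = 1)
(-80 + A(-1, (2 - 3)/(0 - 4)))² = (-80 + 1)² = (-79)² = 6241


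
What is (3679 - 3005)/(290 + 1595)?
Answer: 674/1885 ≈ 0.35756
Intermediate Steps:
(3679 - 3005)/(290 + 1595) = 674/1885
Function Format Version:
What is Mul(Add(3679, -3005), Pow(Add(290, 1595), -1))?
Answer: Rational(674, 1885) ≈ 0.35756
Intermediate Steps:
Mul(Add(3679, -3005), Pow(Add(290, 1595), -1)) = Mul(674, Pow(1885, -1)) = Mul(674, Rational(1, 1885)) = Rational(674, 1885)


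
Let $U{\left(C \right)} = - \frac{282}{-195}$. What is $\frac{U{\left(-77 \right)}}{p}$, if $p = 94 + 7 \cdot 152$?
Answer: $\frac{47}{37635} \approx 0.0012488$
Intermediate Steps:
$U{\left(C \right)} = \frac{94}{65}$ ($U{\left(C \right)} = \left(-282\right) \left(- \frac{1}{195}\right) = \frac{94}{65}$)
$p = 1158$ ($p = 94 + 1064 = 1158$)
$\frac{U{\left(-77 \right)}}{p} = \frac{94}{65 \cdot 1158} = \frac{94}{65} \cdot \frac{1}{1158} = \frac{47}{37635}$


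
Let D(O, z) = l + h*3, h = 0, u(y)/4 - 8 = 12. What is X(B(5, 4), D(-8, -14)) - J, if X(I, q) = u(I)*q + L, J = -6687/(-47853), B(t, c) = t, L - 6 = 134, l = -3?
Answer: -532443/5317 ≈ -100.14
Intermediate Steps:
u(y) = 80 (u(y) = 32 + 4*12 = 32 + 48 = 80)
L = 140 (L = 6 + 134 = 140)
J = 743/5317 (J = -6687*(-1/47853) = 743/5317 ≈ 0.13974)
D(O, z) = -3 (D(O, z) = -3 + 0*3 = -3 + 0 = -3)
X(I, q) = 140 + 80*q (X(I, q) = 80*q + 140 = 140 + 80*q)
X(B(5, 4), D(-8, -14)) - J = (140 + 80*(-3)) - 1*743/5317 = (140 - 240) - 743/5317 = -100 - 743/5317 = -532443/5317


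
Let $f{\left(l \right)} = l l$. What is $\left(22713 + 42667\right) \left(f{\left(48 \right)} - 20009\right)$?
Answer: $-1157552900$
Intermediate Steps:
$f{\left(l \right)} = l^{2}$
$\left(22713 + 42667\right) \left(f{\left(48 \right)} - 20009\right) = \left(22713 + 42667\right) \left(48^{2} - 20009\right) = 65380 \left(2304 - 20009\right) = 65380 \left(-17705\right) = -1157552900$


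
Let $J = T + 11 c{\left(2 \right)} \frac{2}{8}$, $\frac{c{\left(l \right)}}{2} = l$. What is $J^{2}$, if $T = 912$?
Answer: $851929$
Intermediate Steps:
$c{\left(l \right)} = 2 l$
$J = 923$ ($J = 912 + 11 \cdot 2 \cdot 2 \cdot \frac{2}{8} = 912 + 11 \cdot 4 \cdot 2 \cdot \frac{1}{8} = 912 + 44 \cdot \frac{1}{4} = 912 + 11 = 923$)
$J^{2} = 923^{2} = 851929$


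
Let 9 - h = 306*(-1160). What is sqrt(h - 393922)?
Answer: I*sqrt(38953) ≈ 197.37*I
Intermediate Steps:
h = 354969 (h = 9 - 306*(-1160) = 9 - 1*(-354960) = 9 + 354960 = 354969)
sqrt(h - 393922) = sqrt(354969 - 393922) = sqrt(-38953) = I*sqrt(38953)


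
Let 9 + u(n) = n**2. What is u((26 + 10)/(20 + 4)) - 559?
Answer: -2263/4 ≈ -565.75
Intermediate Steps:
u(n) = -9 + n**2
u((26 + 10)/(20 + 4)) - 559 = (-9 + ((26 + 10)/(20 + 4))**2) - 559 = (-9 + (36/24)**2) - 559 = (-9 + (36*(1/24))**2) - 559 = (-9 + (3/2)**2) - 559 = (-9 + 9/4) - 559 = -27/4 - 559 = -2263/4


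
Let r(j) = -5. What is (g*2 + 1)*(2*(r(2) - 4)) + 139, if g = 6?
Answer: -95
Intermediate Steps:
(g*2 + 1)*(2*(r(2) - 4)) + 139 = (6*2 + 1)*(2*(-5 - 4)) + 139 = (12 + 1)*(2*(-9)) + 139 = 13*(-18) + 139 = -234 + 139 = -95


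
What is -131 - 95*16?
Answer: -1651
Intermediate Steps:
-131 - 95*16 = -131 - 1520 = -1651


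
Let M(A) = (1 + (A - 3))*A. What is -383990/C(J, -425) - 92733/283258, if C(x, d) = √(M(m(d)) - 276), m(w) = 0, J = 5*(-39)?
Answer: -92733/283258 + 191995*I*√69/69 ≈ -0.32738 + 23113.0*I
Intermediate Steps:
J = -195
M(A) = A*(-2 + A) (M(A) = (1 + (-3 + A))*A = (-2 + A)*A = A*(-2 + A))
C(x, d) = 2*I*√69 (C(x, d) = √(0*(-2 + 0) - 276) = √(0*(-2) - 276) = √(0 - 276) = √(-276) = 2*I*√69)
-383990/C(J, -425) - 92733/283258 = -383990*(-I*√69/138) - 92733/283258 = -(-191995)*I*√69/69 - 92733*1/283258 = 191995*I*√69/69 - 92733/283258 = -92733/283258 + 191995*I*√69/69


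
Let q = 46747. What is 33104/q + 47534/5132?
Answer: 1195980813/119952802 ≈ 9.9704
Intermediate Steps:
33104/q + 47534/5132 = 33104/46747 + 47534/5132 = 33104*(1/46747) + 47534*(1/5132) = 33104/46747 + 23767/2566 = 1195980813/119952802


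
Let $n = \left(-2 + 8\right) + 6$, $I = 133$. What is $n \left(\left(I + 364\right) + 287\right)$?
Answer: $9408$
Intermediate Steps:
$n = 12$ ($n = 6 + 6 = 12$)
$n \left(\left(I + 364\right) + 287\right) = 12 \left(\left(133 + 364\right) + 287\right) = 12 \left(497 + 287\right) = 12 \cdot 784 = 9408$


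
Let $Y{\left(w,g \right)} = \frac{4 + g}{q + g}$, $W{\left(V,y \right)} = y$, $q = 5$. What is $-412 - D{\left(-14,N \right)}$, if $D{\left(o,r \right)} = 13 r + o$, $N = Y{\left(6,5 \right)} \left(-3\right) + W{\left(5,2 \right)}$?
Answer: $- \frac{3889}{10} \approx -388.9$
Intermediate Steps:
$Y{\left(w,g \right)} = \frac{4 + g}{5 + g}$
$N = - \frac{7}{10}$ ($N = \frac{4 + 5}{5 + 5} \left(-3\right) + 2 = \frac{1}{10} \cdot 9 \left(-3\right) + 2 = \frac{9}{10} \left(-3\right) + 2 = - \frac{27}{10} + 2 = - \frac{7}{10} \approx -0.7$)
$D{\left(o,r \right)} = o + 13 r$
$-412 - D{\left(-14,N \right)} = -412 - \left(-14 + 13 \left(- \frac{7}{10}\right)\right) = -412 - \left(-14 - \frac{91}{10}\right) = -412 - - \frac{231}{10} = -412 + \frac{231}{10} = - \frac{3889}{10}$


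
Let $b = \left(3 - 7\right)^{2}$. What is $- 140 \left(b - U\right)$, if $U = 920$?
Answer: $126560$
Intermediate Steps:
$b = 16$ ($b = \left(-4\right)^{2} = 16$)
$- 140 \left(b - U\right) = - 140 \left(16 - 920\right) = \left(-140\right) \left(-904\right) = 126560$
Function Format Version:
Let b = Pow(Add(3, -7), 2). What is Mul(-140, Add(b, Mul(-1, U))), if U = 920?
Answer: 126560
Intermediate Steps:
b = 16 (b = Pow(-4, 2) = 16)
Mul(-140, Add(b, Mul(-1, U))) = Mul(-140, Add(16, Mul(-1, 920))) = Mul(-140, Add(16, -920)) = Mul(-140, -904) = 126560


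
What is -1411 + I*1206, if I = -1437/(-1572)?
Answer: -80845/262 ≈ -308.57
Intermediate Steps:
I = 479/524 (I = -1437*(-1/1572) = 479/524 ≈ 0.91412)
-1411 + I*1206 = -1411 + (479/524)*1206 = -1411 + 288837/262 = -80845/262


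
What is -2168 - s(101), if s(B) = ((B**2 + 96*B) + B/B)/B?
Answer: -238866/101 ≈ -2365.0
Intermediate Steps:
s(B) = (1 + B**2 + 96*B)/B (s(B) = ((B**2 + 96*B) + 1)/B = (1 + B**2 + 96*B)/B)
-2168 - s(101) = -2168 - (96 + 101 + 1/101) = -2168 - 1*19898/101 = -2168 - 19898/101 = -238866/101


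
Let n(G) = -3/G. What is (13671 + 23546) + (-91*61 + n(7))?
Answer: 221659/7 ≈ 31666.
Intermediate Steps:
(13671 + 23546) + (-91*61 + n(7)) = (13671 + 23546) + (-91*61 - 3/7) = 37217 + (-5551 - 3*⅐) = 37217 + (-5551 - 3/7) = 37217 - 38860/7 = 221659/7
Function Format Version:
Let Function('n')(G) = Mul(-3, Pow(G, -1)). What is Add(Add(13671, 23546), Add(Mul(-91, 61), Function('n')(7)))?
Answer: Rational(221659, 7) ≈ 31666.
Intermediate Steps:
Add(Add(13671, 23546), Add(Mul(-91, 61), Function('n')(7))) = Add(Add(13671, 23546), Add(Mul(-91, 61), Mul(-3, Pow(7, -1)))) = Add(37217, Add(-5551, Mul(-3, Rational(1, 7)))) = Add(37217, Add(-5551, Rational(-3, 7))) = Add(37217, Rational(-38860, 7)) = Rational(221659, 7)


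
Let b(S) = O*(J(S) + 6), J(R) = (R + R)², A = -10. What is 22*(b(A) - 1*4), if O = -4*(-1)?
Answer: 35640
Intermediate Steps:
O = 4
J(R) = 4*R² (J(R) = (2*R)² = 4*R²)
b(S) = 24 + 16*S² (b(S) = 4*(4*S² + 6) = 4*(6 + 4*S²) = 24 + 16*S²)
22*(b(A) - 1*4) = 22*((24 + 16*(-10)²) - 1*4) = 22*((24 + 16*100) - 4) = 22*((24 + 1600) - 4) = 22*(1624 - 4) = 22*1620 = 35640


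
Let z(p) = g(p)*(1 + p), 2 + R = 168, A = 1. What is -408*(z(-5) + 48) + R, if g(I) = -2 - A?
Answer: -24314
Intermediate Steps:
R = 166 (R = -2 + 168 = 166)
g(I) = -3 (g(I) = -2 - 1*1 = -2 - 1 = -3)
z(p) = -3 - 3*p (z(p) = -3*(1 + p) = -3 - 3*p)
-408*(z(-5) + 48) + R = -408*((-3 - 3*(-5)) + 48) + 166 = -408*((-3 + 15) + 48) + 166 = -408*(12 + 48) + 166 = -408*60 + 166 = -24480 + 166 = -24314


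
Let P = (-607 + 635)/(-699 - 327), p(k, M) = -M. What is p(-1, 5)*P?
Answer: 70/513 ≈ 0.13645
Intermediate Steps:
P = -14/513 (P = 28/(-1026) = 28*(-1/1026) = -14/513 ≈ -0.027290)
p(-1, 5)*P = -1*5*(-14/513) = -5*(-14/513) = 70/513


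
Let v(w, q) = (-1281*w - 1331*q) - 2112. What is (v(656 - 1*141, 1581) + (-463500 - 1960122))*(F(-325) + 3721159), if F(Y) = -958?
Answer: -19306950341760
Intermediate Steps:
v(w, q) = -2112 - 1331*q - 1281*w (v(w, q) = (-1331*q - 1281*w) - 2112 = -2112 - 1331*q - 1281*w)
(v(656 - 1*141, 1581) + (-463500 - 1960122))*(F(-325) + 3721159) = ((-2112 - 1331*1581 - 1281*(656 - 1*141)) + (-463500 - 1960122))*(-958 + 3721159) = ((-2112 - 2104311 - 1281*(656 - 141)) - 2423622)*3720201 = ((-2112 - 2104311 - 1281*515) - 2423622)*3720201 = ((-2112 - 2104311 - 659715) - 2423622)*3720201 = (-2766138 - 2423622)*3720201 = -5189760*3720201 = -19306950341760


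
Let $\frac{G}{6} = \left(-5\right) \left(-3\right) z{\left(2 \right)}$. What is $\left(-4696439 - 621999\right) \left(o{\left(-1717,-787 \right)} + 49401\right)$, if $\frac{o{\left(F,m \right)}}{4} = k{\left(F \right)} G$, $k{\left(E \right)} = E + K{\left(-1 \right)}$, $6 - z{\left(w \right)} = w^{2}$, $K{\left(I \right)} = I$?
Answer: $6315958912842$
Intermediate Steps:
$z{\left(w \right)} = 6 - w^{2}$
$k{\left(E \right)} = -1 + E$ ($k{\left(E \right)} = E - 1 = -1 + E$)
$G = 180$ ($G = 6 \left(-5\right) \left(-3\right) \left(6 - 2^{2}\right) = 6 \cdot 15 \left(6 - 4\right) = 6 \cdot 15 \cdot 2 = 6 \cdot 30 = 180$)
$o{\left(F,m \right)} = -720 + 720 F$ ($o{\left(F,m \right)} = 4 \left(-1 + F\right) 180 = 4 \left(-180 + 180 F\right) = -720 + 720 F$)
$\left(-4696439 - 621999\right) \left(o{\left(-1717,-787 \right)} + 49401\right) = \left(-4696439 - 621999\right) \left(\left(-720 + 720 \left(-1717\right)\right) + 49401\right) = - 5318438 \left(\left(-720 - 1236240\right) + 49401\right) = - 5318438 \left(-1236960 + 49401\right) = \left(-5318438\right) \left(-1187559\right) = 6315958912842$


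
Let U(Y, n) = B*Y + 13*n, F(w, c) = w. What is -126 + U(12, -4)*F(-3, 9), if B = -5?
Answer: 210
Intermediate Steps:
U(Y, n) = -5*Y + 13*n
-126 + U(12, -4)*F(-3, 9) = -126 + (-5*12 + 13*(-4))*(-3) = -126 + (-60 - 52)*(-3) = -126 - 112*(-3) = -126 + 336 = 210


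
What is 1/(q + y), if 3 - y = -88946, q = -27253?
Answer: 1/61696 ≈ 1.6209e-5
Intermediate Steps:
y = 88949 (y = 3 - 1*(-88946) = 3 + 88946 = 88949)
1/(q + y) = 1/(-27253 + 88949) = 1/61696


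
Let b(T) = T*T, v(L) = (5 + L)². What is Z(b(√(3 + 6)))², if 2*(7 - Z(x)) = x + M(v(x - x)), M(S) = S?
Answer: 100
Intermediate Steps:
b(T) = T²
Z(x) = -11/2 - x/2 (Z(x) = 7 - (x + (5 + (x - x))²)/2 = 7 - (x + (5 + 0)²)/2 = 7 - (x + 5²)/2 = 7 - (x + 25)/2 = 7 - (25 + x)/2 = 7 + (-25/2 - x/2) = -11/2 - x/2)
Z(b(√(3 + 6)))² = (-11/2 - (√(3 + 6))²/2)² = (-11/2 - (√9)²/2)² = (-11/2 - ½*3²)² = (-11/2 - ½*9)² = (-11/2 - 9/2)² = (-10)² = 100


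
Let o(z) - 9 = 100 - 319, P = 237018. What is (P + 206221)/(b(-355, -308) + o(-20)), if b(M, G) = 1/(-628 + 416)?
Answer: -93966668/44521 ≈ -2110.6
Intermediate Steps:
b(M, G) = -1/212 (b(M, G) = 1/(-212) = -1/212)
o(z) = -210 (o(z) = 9 + (100 - 319) = 9 - 219 = -210)
(P + 206221)/(b(-355, -308) + o(-20)) = (237018 + 206221)/(-1/212 - 210) = 443239/(-44521/212) = 443239*(-212/44521) = -93966668/44521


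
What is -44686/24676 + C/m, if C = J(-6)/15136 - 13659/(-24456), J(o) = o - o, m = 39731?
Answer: -3618276784251/1998059593928 ≈ -1.8109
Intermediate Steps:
J(o) = 0
C = 4553/8152 (C = 0/15136 - 13659/(-24456) = 0*(1/15136) - 13659*(-1/24456) = 0 + 4553/8152 = 4553/8152 ≈ 0.55851)
-44686/24676 + C/m = -44686/24676 + (4553/8152)/39731 = -44686*1/24676 + (4553/8152)*(1/39731) = -22343/12338 + 4553/323887112 = -3618276784251/1998059593928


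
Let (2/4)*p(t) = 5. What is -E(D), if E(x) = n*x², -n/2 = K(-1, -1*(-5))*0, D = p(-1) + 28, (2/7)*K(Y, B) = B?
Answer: 0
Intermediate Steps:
p(t) = 10 (p(t) = 2*5 = 10)
K(Y, B) = 7*B/2
D = 38 (D = 10 + 28 = 38)
n = 0 (n = -2*7*(-1*(-5))/2*0 = -2*(7/2)*5*0 = -35*0 = -2*0 = 0)
E(x) = 0 (E(x) = 0*x² = 0)
-E(D) = -1*0 = 0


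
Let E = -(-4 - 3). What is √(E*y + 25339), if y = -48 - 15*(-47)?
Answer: √29938 ≈ 173.03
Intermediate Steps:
y = 657 (y = -48 + 705 = 657)
E = 7 (E = -1*(-7) = 7)
√(E*y + 25339) = √(7*657 + 25339) = √(4599 + 25339) = √29938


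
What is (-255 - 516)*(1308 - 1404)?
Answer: 74016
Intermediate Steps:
(-255 - 516)*(1308 - 1404) = -771*(-96) = 74016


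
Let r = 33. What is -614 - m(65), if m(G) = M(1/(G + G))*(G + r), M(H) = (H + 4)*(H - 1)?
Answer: -1895059/8450 ≈ -224.27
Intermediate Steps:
M(H) = (-1 + H)*(4 + H) (M(H) = (4 + H)*(-1 + H) = (-1 + H)*(4 + H))
m(G) = (33 + G)*(-4 + 1/(4*G²) + 3/(2*G)) (m(G) = (-4 + (1/(G + G))² + 3/(G + G))*(G + 33) = (-4 + (1/(2*G))² + 3/((2*G)))*(33 + G) = (-4 + (1/(2*G))² + 3*(1/(2*G)))*(33 + G) = (-4 + 1/(4*G²) + 3/(2*G))*(33 + G) = (33 + G)*(-4 + 1/(4*G²) + 3/(2*G)))
-614 - m(65) = -614 - (33 + 65)*(1 - 16*65² + 6*65)/(4*65²) = -614 - 98*(1 - 16*4225 + 390)/(4*4225) = -614 - 98*(1 - 67600 + 390)/(4*4225) = -614 - 98*(-67209)/(4*4225) = -614 - 1*(-3293241/8450) = -614 + 3293241/8450 = -1895059/8450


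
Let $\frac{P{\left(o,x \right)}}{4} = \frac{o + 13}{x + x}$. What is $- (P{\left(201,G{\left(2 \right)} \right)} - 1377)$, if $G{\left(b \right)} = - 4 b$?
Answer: $\frac{2861}{2} \approx 1430.5$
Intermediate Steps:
$P{\left(o,x \right)} = \frac{2 \left(13 + o\right)}{x}$ ($P{\left(o,x \right)} = 4 \frac{o + 13}{x + x} = 4 \frac{13 + o}{2 x} = \frac{2 \left(13 + o\right)}{x}$)
$- (P{\left(201,G{\left(2 \right)} \right)} - 1377) = - (\frac{2 \left(13 + 201\right)}{\left(-4\right) 2} - 1377) = - (2 \frac{1}{-8} \cdot 214 - 1377) = - (2 \left(- \frac{1}{8}\right) 214 - 1377) = - (- \frac{107}{2} - 1377) = \left(-1\right) \left(- \frac{2861}{2}\right) = \frac{2861}{2}$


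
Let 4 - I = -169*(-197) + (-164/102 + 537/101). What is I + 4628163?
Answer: 23668176869/5151 ≈ 4.5949e+6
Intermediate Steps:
I = -171490744/5151 (I = 4 - (-169*(-197) + (-164/102 + 537/101)) = 4 - (33293 + (-164*1/102 + 537*(1/101))) = 4 - (33293 + (-82/51 + 537/101)) = 4 - (33293 + 19105/5151) = 4 - 1*171511348/5151 = 4 - 171511348/5151 = -171490744/5151 ≈ -33293.)
I + 4628163 = -171490744/5151 + 4628163 = 23668176869/5151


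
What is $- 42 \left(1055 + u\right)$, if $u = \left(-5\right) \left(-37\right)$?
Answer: $-52080$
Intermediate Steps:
$u = 185$
$- 42 \left(1055 + u\right) = - 42 \left(1055 + 185\right) = \left(-42\right) 1240 = -52080$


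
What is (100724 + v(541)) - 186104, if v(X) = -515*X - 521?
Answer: -364516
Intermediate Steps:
v(X) = -521 - 515*X
(100724 + v(541)) - 186104 = (100724 + (-521 - 515*541)) - 186104 = (100724 + (-521 - 278615)) - 186104 = (100724 - 279136) - 186104 = -178412 - 186104 = -364516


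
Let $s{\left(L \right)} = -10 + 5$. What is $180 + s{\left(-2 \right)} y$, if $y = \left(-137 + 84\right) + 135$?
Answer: $-230$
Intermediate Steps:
$s{\left(L \right)} = -5$
$y = 82$ ($y = -53 + 135 = 82$)
$180 + s{\left(-2 \right)} y = 180 - 410 = -230$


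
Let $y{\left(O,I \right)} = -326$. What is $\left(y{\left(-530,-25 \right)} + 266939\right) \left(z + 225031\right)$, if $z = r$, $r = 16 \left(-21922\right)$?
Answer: $-33518852973$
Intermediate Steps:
$r = -350752$
$z = -350752$
$\left(y{\left(-530,-25 \right)} + 266939\right) \left(z + 225031\right) = \left(-326 + 266939\right) \left(-350752 + 225031\right) = 266613 \left(-125721\right) = -33518852973$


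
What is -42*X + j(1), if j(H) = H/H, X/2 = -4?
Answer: 337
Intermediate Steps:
X = -8 (X = 2*(-4) = -8)
j(H) = 1
-42*X + j(1) = -42*(-8) + 1 = 336 + 1 = 337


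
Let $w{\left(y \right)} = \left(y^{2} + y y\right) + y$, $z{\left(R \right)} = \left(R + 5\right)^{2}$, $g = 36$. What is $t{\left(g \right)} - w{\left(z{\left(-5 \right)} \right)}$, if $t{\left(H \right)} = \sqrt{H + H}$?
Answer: $6 \sqrt{2} \approx 8.4853$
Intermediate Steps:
$t{\left(H \right)} = \sqrt{2} \sqrt{H}$ ($t{\left(H \right)} = \sqrt{2 H} = \sqrt{2} \sqrt{H}$)
$z{\left(R \right)} = \left(5 + R\right)^{2}$
$w{\left(y \right)} = y + 2 y^{2}$ ($w{\left(y \right)} = \left(y^{2} + y^{2}\right) + y = 2 y^{2} + y = y + 2 y^{2}$)
$t{\left(g \right)} - w{\left(z{\left(-5 \right)} \right)} = \sqrt{2} \sqrt{36} - \left(5 - 5\right)^{2} \left(1 + 2 \left(5 - 5\right)^{2}\right) = \sqrt{2} \cdot 6 - 0^{2} \left(1 + 2 \cdot 0^{2}\right) = 6 \sqrt{2} - 0 \left(1 + 2 \cdot 0\right) = 6 \sqrt{2} - 0 \left(1 + 0\right) = 6 \sqrt{2} - 0 \cdot 1 = 6 \sqrt{2} - 0 = 6 \sqrt{2} + 0 = 6 \sqrt{2}$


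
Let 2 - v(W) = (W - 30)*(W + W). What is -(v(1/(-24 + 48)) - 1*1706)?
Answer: 490033/288 ≈ 1701.5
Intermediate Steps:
v(W) = 2 - 2*W*(-30 + W) (v(W) = 2 - (W - 30)*(W + W) = 2 - (-30 + W)*2*W = 2 - 2*W*(-30 + W))
-(v(1/(-24 + 48)) - 1*1706) = -((2 - 2/(-24 + 48)² + 60/(-24 + 48)) - 1*1706) = -((2 - 2*(1/24)² + 60/24) - 1706) = -((2 - 2*(1/24)² + 60*(1/24)) - 1706) = -((2 - 2*1/576 + 5/2) - 1706) = -((2 - 1/288 + 5/2) - 1706) = -(1295/288 - 1706) = -1*(-490033/288) = 490033/288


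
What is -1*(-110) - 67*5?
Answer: -225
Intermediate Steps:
-1*(-110) - 67*5 = 110 - 335 = -225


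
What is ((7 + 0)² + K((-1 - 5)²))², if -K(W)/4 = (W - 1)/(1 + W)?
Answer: 2798929/1369 ≈ 2044.5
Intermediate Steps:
K(W) = -4*(-1 + W)/(1 + W) (K(W) = -4*(W - 1)/(1 + W) = -4*(-1 + W)/(1 + W))
((7 + 0)² + K((-1 - 5)²))² = ((7 + 0)² + 4*(1 - (-1 - 5)²)/(1 + (-1 - 5)²))² = (7² + 4*(1 - 1*(-6)²)/(1 + (-6)²))² = (49 + 4*(1 - 1*36)/(1 + 36))² = (49 + 4*(1 - 36)/37)² = (49 + 4*(1/37)*(-35))² = (49 - 140/37)² = (1673/37)² = 2798929/1369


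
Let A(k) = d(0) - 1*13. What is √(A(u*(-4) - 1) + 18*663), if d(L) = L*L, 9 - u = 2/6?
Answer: √11921 ≈ 109.18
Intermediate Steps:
u = 26/3 (u = 9 - 2/6 = 9 - 1*⅓ = 9 - ⅓ = 26/3 ≈ 8.6667)
d(L) = L²
A(k) = -13 (A(k) = 0² - 1*13 = 0 - 13 = -13)
√(A(u*(-4) - 1) + 18*663) = √(-13 + 18*663) = √(-13 + 11934) = √11921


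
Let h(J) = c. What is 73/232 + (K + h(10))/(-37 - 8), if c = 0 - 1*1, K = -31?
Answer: 10709/10440 ≈ 1.0258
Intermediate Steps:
c = -1 (c = 0 - 1 = -1)
h(J) = -1
73/232 + (K + h(10))/(-37 - 8) = 73/232 + (-31 - 1)/(-37 - 8) = 73*(1/232) - 32/(-45) = 73/232 - 32*(-1/45) = 73/232 + 32/45 = 10709/10440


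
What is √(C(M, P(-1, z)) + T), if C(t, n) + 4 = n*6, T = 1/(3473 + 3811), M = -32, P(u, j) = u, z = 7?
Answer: 13*I*√784851/3642 ≈ 3.1623*I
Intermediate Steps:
T = 1/7284 ≈ 0.00013729
C(t, n) = -4 + 6*n (C(t, n) = -4 + n*6 = -4 + 6*n)
√(C(M, P(-1, z)) + T) = √((-4 + 6*(-1)) + 1/7284) = √((-4 - 6) + 1/7284) = √(-10 + 1/7284) = √(-72839/7284) = 13*I*√784851/3642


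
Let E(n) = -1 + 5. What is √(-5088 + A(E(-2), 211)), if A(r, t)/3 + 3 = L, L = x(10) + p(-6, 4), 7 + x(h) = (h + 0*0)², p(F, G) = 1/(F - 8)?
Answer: 3*I*√104930/14 ≈ 69.413*I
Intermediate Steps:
p(F, G) = 1/(-8 + F)
x(h) = -7 + h² (x(h) = -7 + (h + 0*0)² = -7 + (h + 0)² = -7 + h²)
L = 1301/14 (L = (-7 + 10²) + 1/(-8 - 6) = (-7 + 100) + 1/(-14) = 93 - 1/14 = 1301/14 ≈ 92.929)
E(n) = 4
A(r, t) = 3777/14 (A(r, t) = -9 + 3*(1301/14) = -9 + 3903/14 = 3777/14)
√(-5088 + A(E(-2), 211)) = √(-5088 + 3777/14) = √(-67455/14) = 3*I*√104930/14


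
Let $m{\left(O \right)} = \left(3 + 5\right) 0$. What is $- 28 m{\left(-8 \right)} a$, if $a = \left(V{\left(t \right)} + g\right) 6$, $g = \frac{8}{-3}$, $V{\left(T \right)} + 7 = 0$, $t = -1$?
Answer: $0$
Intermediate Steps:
$V{\left(T \right)} = -7$ ($V{\left(T \right)} = -7 + 0 = -7$)
$g = - \frac{8}{3}$ ($g = 8 \left(- \frac{1}{3}\right) = - \frac{8}{3} \approx -2.6667$)
$m{\left(O \right)} = 0$ ($m{\left(O \right)} = 8 \cdot 0 = 0$)
$a = -58$ ($a = \left(-7 - \frac{8}{3}\right) 6 = \left(- \frac{29}{3}\right) 6 = -58$)
$- 28 m{\left(-8 \right)} a = \left(-28\right) 0 \left(-58\right) = 0 \left(-58\right) = 0$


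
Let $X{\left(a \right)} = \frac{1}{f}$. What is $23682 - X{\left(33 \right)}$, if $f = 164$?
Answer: $\frac{3883847}{164} \approx 23682.0$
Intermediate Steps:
$X{\left(a \right)} = \frac{1}{164}$
$23682 - X{\left(33 \right)} = 23682 - \frac{1}{164} = \frac{3883847}{164}$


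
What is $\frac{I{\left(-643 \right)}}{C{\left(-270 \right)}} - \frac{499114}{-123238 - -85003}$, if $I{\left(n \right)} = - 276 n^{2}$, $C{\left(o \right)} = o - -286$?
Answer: $- \frac{1090765357079}{152940} \approx -7.132 \cdot 10^{6}$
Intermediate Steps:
$C{\left(o \right)} = 286 + o$ ($C{\left(o \right)} = o + 286 = 286 + o$)
$\frac{I{\left(-643 \right)}}{C{\left(-270 \right)}} - \frac{499114}{-123238 - -85003} = \frac{\left(-276\right) \left(-643\right)^{2}}{286 - 270} - \frac{499114}{-123238 - -85003} = \frac{\left(-276\right) 413449}{16} - \frac{499114}{-123238 + 85003} = \left(-114111924\right) \frac{1}{16} - \frac{499114}{-38235} = - \frac{28527981}{4} - - \frac{499114}{38235} = - \frac{28527981}{4} + \frac{499114}{38235} = - \frac{1090765357079}{152940}$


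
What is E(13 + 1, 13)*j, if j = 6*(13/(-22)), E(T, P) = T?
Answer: -546/11 ≈ -49.636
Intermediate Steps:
j = -39/11 (j = 6*(13*(-1/22)) = 6*(-13/22) = -39/11 ≈ -3.5455)
E(13 + 1, 13)*j = (13 + 1)*(-39/11) = 14*(-39/11) = -546/11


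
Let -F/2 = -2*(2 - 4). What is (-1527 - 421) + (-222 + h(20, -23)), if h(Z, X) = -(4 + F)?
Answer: -2166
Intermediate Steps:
F = -8 (F = -(-4)*(2 - 4) = -(-4)*(-2) = -2*4 = -8)
h(Z, X) = 4 (h(Z, X) = -(4 - 8) = -1*(-4) = 4)
(-1527 - 421) + (-222 + h(20, -23)) = (-1527 - 421) + (-222 + 4) = -1948 - 218 = -2166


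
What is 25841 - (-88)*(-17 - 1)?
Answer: 24257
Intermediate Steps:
25841 - (-88)*(-17 - 1) = 25841 - (-88)*(-18) = 25841 - 1*1584 = 25841 - 1584 = 24257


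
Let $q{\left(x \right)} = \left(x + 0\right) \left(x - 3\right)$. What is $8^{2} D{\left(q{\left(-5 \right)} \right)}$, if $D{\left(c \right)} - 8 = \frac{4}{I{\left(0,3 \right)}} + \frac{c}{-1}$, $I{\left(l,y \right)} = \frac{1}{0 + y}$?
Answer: $-1280$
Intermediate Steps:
$I{\left(l,y \right)} = \frac{1}{y}$
$q{\left(x \right)} = x \left(-3 + x\right)$
$D{\left(c \right)} = 20 - c$ ($D{\left(c \right)} = 8 + \left(\frac{4}{\frac{1}{3}} + \frac{c}{-1}\right) = 8 + \left(4 \frac{1}{\frac{1}{3}} + c \left(-1\right)\right) = 8 - \left(-12 + c\right) = 20 - c$)
$8^{2} D{\left(q{\left(-5 \right)} \right)} = 8^{2} \left(20 - - 5 \left(-3 - 5\right)\right) = 64 \left(20 - \left(-5\right) \left(-8\right)\right) = 64 \left(20 - 40\right) = 64 \left(-20\right) = -1280$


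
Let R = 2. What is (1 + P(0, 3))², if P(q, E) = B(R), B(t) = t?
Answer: 9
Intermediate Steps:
P(q, E) = 2
(1 + P(0, 3))² = (1 + 2)² = 3² = 9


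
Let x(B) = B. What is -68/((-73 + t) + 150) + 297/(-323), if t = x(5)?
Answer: -23159/13243 ≈ -1.7488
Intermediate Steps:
t = 5
-68/((-73 + t) + 150) + 297/(-323) = -68/((-73 + 5) + 150) + 297/(-323) = -68/(-68 + 150) + 297*(-1/323) = -68/82 - 297/323 = -68*1/82 - 297/323 = -34/41 - 297/323 = -23159/13243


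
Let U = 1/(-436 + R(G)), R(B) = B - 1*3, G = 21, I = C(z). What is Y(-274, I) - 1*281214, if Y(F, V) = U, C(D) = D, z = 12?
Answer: -117547453/418 ≈ -2.8121e+5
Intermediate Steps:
I = 12
R(B) = -3 + B (R(B) = B - 3 = -3 + B)
U = -1/418 (U = 1/(-436 + (-3 + 21)) = 1/(-436 + 18) = 1/(-418) = -1/418 ≈ -0.0023923)
Y(F, V) = -1/418
Y(-274, I) - 1*281214 = -1/418 - 1*281214 = -1/418 - 281214 = -117547453/418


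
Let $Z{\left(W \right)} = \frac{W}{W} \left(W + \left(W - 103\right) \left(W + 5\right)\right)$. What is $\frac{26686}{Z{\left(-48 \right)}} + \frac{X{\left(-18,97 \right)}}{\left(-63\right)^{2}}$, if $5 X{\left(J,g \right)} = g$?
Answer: $\frac{106041767}{25580205} \approx 4.1455$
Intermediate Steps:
$X{\left(J,g \right)} = \frac{g}{5}$
$Z{\left(W \right)} = W + \left(-103 + W\right) \left(5 + W\right)$ ($Z{\left(W \right)} = 1 \left(W + \left(-103 + W\right) \left(5 + W\right)\right) = W + \left(-103 + W\right) \left(5 + W\right)$)
$\frac{26686}{Z{\left(-48 \right)}} + \frac{X{\left(-18,97 \right)}}{\left(-63\right)^{2}} = \frac{26686}{-515 + \left(-48\right)^{2} - -4656} + \frac{\frac{1}{5} \cdot 97}{\left(-63\right)^{2}} = \frac{26686}{-515 + 2304 + 4656} + \frac{97}{5 \cdot 3969} = \frac{26686}{6445} + \frac{97}{5} \cdot \frac{1}{3969} = 26686 \cdot \frac{1}{6445} + \frac{97}{19845} = \frac{26686}{6445} + \frac{97}{19845} = \frac{106041767}{25580205}$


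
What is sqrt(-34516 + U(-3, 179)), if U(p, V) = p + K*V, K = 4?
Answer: I*sqrt(33803) ≈ 183.86*I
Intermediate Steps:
U(p, V) = p + 4*V
sqrt(-34516 + U(-3, 179)) = sqrt(-34516 + (-3 + 4*179)) = sqrt(-34516 + (-3 + 716)) = sqrt(-34516 + 713) = sqrt(-33803) = I*sqrt(33803)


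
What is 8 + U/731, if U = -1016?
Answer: 4832/731 ≈ 6.6101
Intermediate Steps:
8 + U/731 = 8 - 1016/731 = 4832/731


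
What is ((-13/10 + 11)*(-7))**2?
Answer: 461041/100 ≈ 4610.4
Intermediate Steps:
((-13/10 + 11)*(-7))**2 = ((97/10)*(-7))**2 = (-679/10)**2 = 461041/100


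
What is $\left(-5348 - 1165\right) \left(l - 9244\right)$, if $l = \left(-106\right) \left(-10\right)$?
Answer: $53302392$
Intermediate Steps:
$l = 1060$
$\left(-5348 - 1165\right) \left(l - 9244\right) = \left(-5348 - 1165\right) \left(1060 - 9244\right) = \left(-6513\right) \left(-8184\right) = 53302392$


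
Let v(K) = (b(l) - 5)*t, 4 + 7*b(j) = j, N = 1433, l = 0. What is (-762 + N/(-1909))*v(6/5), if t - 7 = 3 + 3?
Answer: 105462591/1909 ≈ 55245.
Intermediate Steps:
b(j) = -4/7 + j/7
t = 13 (t = 7 + (3 + 3) = 7 + 6 = 13)
v(K) = -507/7 (v(K) = ((-4/7 + (⅐)*0) - 5)*13 = ((-4/7 + 0) - 5)*13 = (-4/7 - 5)*13 = -39/7*13 = -507/7)
(-762 + N/(-1909))*v(6/5) = (-762 + 1433/(-1909))*(-507/7) = (-762 + 1433*(-1/1909))*(-507/7) = (-762 - 1433/1909)*(-507/7) = -1456091/1909*(-507/7) = 105462591/1909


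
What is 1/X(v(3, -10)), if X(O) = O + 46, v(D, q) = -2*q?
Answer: 1/66 ≈ 0.015152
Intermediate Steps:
X(O) = 46 + O
1/X(v(3, -10)) = 1/(46 - 2*(-10)) = 1/(46 + 20) = 1/66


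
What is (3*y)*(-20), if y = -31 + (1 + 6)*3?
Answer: 600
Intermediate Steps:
y = -10 (y = -31 + 7*3 = -31 + 21 = -10)
(3*y)*(-20) = (3*(-10))*(-20) = -30*(-20) = 600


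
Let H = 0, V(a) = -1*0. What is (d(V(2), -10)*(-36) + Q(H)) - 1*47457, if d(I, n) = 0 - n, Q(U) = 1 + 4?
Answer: -47812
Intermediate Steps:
V(a) = 0
Q(U) = 5
d(I, n) = -n
(d(V(2), -10)*(-36) + Q(H)) - 1*47457 = (-1*(-10)*(-36) + 5) - 1*47457 = (10*(-36) + 5) - 47457 = (-360 + 5) - 47457 = -355 - 47457 = -47812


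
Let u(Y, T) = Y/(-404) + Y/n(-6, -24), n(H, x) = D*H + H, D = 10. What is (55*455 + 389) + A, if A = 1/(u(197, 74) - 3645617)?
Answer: 1235207116087214/48603412139 ≈ 25414.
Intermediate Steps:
n(H, x) = 11*H (n(H, x) = 10*H + H = 11*H)
u(Y, T) = -235*Y/13332 (u(Y, T) = Y/(-404) + Y/((11*(-6))) = Y*(-1/404) + Y/(-66) = -Y/404 + Y*(-1/66) = -Y/404 - Y/66 = -235*Y/13332)
A = -13332/48603412139 (A = 1/(-235/13332*197 - 3645617) = 1/(-46295/13332 - 3645617) = 1/(-48603412139/13332) = -13332/48603412139 ≈ -2.7430e-7)
(55*455 + 389) + A = (55*455 + 389) - 13332/48603412139 = (25025 + 389) - 13332/48603412139 = 25414 - 13332/48603412139 = 1235207116087214/48603412139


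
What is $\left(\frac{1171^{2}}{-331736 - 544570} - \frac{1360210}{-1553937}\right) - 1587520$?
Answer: $- \frac{720588508714816999}{453908105574} \approx -1.5875 \cdot 10^{6}$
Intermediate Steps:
$\left(\frac{1171^{2}}{-331736 - 544570} - \frac{1360210}{-1553937}\right) - 1587520 = \left(\frac{1371241}{-331736 - 544570} - - \frac{1360210}{1553937}\right) - 1587520 = \left(\frac{1371241}{-876306} + \frac{1360210}{1553937}\right) - 1587520 = \left(1371241 \left(- \frac{1}{876306}\right) + \frac{1360210}{1553937}\right) - 1587520 = \left(- \frac{1371241}{876306} + \frac{1360210}{1553937}\right) - 1587520 = - \frac{312953980519}{453908105574} - 1587520 = - \frac{720588508714816999}{453908105574}$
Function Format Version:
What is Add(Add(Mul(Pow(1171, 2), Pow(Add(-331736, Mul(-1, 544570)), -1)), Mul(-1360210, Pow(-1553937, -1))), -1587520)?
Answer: Rational(-720588508714816999, 453908105574) ≈ -1.5875e+6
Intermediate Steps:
Add(Add(Mul(Pow(1171, 2), Pow(Add(-331736, Mul(-1, 544570)), -1)), Mul(-1360210, Pow(-1553937, -1))), -1587520) = Add(Add(Mul(1371241, Pow(Add(-331736, -544570), -1)), Mul(-1360210, Rational(-1, 1553937))), -1587520) = Add(Add(Mul(1371241, Pow(-876306, -1)), Rational(1360210, 1553937)), -1587520) = Add(Add(Mul(1371241, Rational(-1, 876306)), Rational(1360210, 1553937)), -1587520) = Add(Add(Rational(-1371241, 876306), Rational(1360210, 1553937)), -1587520) = Add(Rational(-312953980519, 453908105574), -1587520) = Rational(-720588508714816999, 453908105574)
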